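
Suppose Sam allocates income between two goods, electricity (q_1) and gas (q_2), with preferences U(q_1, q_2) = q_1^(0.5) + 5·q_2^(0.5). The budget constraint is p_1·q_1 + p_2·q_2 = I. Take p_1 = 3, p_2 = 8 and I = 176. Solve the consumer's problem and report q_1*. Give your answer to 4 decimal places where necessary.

q_1* = 5.6546

MU_q_1 ∝ q_1^(-0.5), MU_q_2 ∝ 5·q_2^(-0.5), so MRS = (1/5)·(q_2/q_1)^(0.5) = p_1/p_2.
Solve for the ratio: q_2/q_1 = [5·p_1/p_2]^(2).
Substitute q_2 = (q_2/q_1)·q_1 into the budget: q_1* = I/(p_1 + p_2·(q_2/q_1)).
Numerically q_2/q_1 = 3.515625, so q_1* = 176/(3 + 8·3.515625) = 5.6546.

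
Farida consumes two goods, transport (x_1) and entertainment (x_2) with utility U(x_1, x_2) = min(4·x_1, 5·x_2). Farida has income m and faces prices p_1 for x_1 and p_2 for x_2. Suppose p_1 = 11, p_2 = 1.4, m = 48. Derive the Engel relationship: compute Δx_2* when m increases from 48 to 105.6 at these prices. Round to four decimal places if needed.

Δx_2* = 3.802

Leontief preferences: the optimum is at the kink where x_1/5 = x_2/4, i.e. x_2 = (4/5)·x_1.
Budget: p_1·x_1 + p_2·(4/5)·x_1 = m, so (5·p_1 + 4·p_2)·x_1 = 5·m.
Demand: x_1*(p_1,p_2,m) = 5·m/(5·p_1 + 4·p_2), x_2* = 4·m/(5·p_1 + 4·p_2).
Here 5·11 + 4·1.4 = 60.6, giving x_2* = 3.1683.
At m' = 105.6: x_2* = 6.9703. Change: 6.9703 − 3.1683 = 3.802.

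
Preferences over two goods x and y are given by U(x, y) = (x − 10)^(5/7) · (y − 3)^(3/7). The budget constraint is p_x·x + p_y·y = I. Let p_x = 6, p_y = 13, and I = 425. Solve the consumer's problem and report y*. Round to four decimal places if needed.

y* = 12.4038

MRS = (5/3)·(y−3)/(x−10). Tangency with p_x/p_y gives y−3 = (3/5)·(p_x/p_y)·(x−10).
Substituting into the budget: x* = 10 + 0.625·(I − 10·p_x − 3·p_y)/p_x, and y* = 3 + 0.375·(…)/p_y.
Discretionary income = 425 − 10·6 − 3·13 = 326; y* = 3 + 0.375·326/13 = 12.4038.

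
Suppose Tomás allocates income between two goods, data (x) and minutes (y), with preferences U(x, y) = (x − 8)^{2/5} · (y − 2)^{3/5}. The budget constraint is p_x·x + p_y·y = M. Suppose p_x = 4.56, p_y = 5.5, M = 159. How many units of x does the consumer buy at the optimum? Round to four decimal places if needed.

This is Cobb-Douglas in (x−8, y−2): tangency gives 0.4·p_y·(y−2) = 0.6·p_x·(x−8).
After buying the subsistence bundle (8, 2), a share 0.4 of the remaining income goes to x: x* = 8 + 0.4·(M − 8p_x − 2p_y)/p_x.
Discretionary income = 159 − 8·4.56 − 2·5.5 = 111.52; x* = 8 + 0.4·111.52/4.56 = 17.7825.

x* = 17.7825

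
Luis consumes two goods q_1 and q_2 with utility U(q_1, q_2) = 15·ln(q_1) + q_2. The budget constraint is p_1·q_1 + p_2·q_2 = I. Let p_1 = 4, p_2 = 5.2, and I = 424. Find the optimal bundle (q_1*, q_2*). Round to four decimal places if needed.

MU_q_1 = 15/q_1, MU_q_2 = 1. Tangency: 15/q_1 = p_1/p_2.
So q_1*(p_1,p_2) = 15·p_2/p_1, independent of income; and q_2* = (I − 15·p_2)/p_2.
At the given prices: q_1* = 15·5.2/4 = 19.5, and q_2* = 66.5385.

q_1* = 19.5, q_2* = 66.5385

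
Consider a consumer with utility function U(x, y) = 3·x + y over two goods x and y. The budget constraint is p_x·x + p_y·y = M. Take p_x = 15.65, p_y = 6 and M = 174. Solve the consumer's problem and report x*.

Linear utility — the consumer picks whichever good has higher MU/price: 3/15.65 = 0.1917 vs 1/6 = 0.1667.
x gives more utility per dollar, so spend all income on x: x* = M/p_x, y* = 0.
Numerically: x* = 11.1182, y* = 0.

x* = 11.1182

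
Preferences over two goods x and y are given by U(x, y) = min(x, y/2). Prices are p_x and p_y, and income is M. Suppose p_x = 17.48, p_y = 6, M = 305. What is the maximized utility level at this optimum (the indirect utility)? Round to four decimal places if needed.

V = 10.346

With perfect complements, no substitution: consume in ratio x:y = 1:2.
Budget: p_x·x + p_y·2·x = M, so (p_x + 2·p_y)·x = M.
Demand: x*(p_x,p_y,M) = M/(p_x + 2·p_y), y* = 2·M/(p_x + 2·p_y).
Here 17.48 + 2·6 = 29.48, giving x* = 10.346 and y* = 20.692.
Utility at the optimum: U(10.346, 20.692) = 10.346.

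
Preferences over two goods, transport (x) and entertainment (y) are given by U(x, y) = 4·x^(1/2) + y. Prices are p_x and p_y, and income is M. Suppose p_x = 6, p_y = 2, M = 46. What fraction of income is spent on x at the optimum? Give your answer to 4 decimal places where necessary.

MU_x = 2/√x, MU_y = 1. Tangency: 2/√x = p_x/p_y.
Solve: √x = 2·p_y/p_x, so x*(p_x,p_y) = (2·p_y/p_x)², and y* = (M − p_x·x*)/p_y.
Plugging in: x* = (2·2/6)² = 0.4444, y* = 21.6667.
Expenditure on x: 6·0.4444 = 2.6667; share = 0.058.

share on x = 0.058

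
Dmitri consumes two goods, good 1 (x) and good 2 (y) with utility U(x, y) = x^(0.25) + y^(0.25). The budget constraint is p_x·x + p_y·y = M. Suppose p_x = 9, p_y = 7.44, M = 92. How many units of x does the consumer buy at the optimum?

x* = 4.949

Substitute y = (y/x)·x into the budget: x* = M/(p_x + p_y·(y/x)).
Numerically y/x = 1.28892, so x* = 92/(9 + 7.44·1.28892) = 4.949.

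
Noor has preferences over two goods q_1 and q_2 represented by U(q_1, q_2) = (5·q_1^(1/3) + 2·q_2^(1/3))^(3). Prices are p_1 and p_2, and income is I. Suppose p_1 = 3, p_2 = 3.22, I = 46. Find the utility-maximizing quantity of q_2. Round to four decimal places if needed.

q_2* = 2.8037

MU_q_1 ∝ 5·q_1^(-2/3), MU_q_2 ∝ 2·q_2^(-2/3), so MRS = (5/2)·(q_2/q_1)^(2/3) = p_1/p_2.
Hence q_2/q_1 = ((2/5)·p_1/p_2)^(1/(2/3)), i.e. raised to the 1.5 power.
With the ratio pinned down, the budget gives q_1* = I/(p_1 + p_2·(q_2/q_1)) and q_2* = (q_2/q_1)·q_1*.
Numerically q_2/q_1 = 0.227503, so q_1* = 46/(3 + 3.22·0.227503) = 12.324 and q_2* = 0.227503·12.324 = 2.8037.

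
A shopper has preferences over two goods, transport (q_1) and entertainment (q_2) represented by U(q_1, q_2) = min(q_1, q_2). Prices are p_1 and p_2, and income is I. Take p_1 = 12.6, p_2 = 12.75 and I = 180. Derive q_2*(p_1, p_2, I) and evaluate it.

Leontief preferences: the optimum is at the kink where q_1/1 = q_2/1, i.e. q_2 = q_1.
Budget: p_1·q_1 + p_2·q_1 = I, so (p_1 + p_2)·q_1 = I.
Demand: q_1*(p_1,p_2,I) = I/(p_1 + p_2), q_2* = I/(p_1 + p_2).
Here 12.6 + 12.75 = 25.35, giving q_2* = 7.1006.

q_2* = 7.1006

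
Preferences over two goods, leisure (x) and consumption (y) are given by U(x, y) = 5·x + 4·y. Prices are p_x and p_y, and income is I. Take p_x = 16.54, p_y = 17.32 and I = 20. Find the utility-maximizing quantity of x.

x* = 1.2092

x gives more utility per dollar, so spend all income on x: x* = I/p_x, y* = 0.
Numerically: x* = 1.2092, y* = 0.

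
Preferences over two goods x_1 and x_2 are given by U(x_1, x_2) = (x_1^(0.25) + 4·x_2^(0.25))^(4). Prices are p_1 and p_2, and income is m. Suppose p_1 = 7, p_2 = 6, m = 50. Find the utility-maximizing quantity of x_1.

Substitute x_2 = (x_2/x_1)·x_1 into the budget: x_1* = m/(p_1 + p_2·(x_2/x_1)).
Numerically x_2/x_1 = 7.798463, so x_1* = 50/(7 + 6·7.798463) = 0.9295.

x_1* = 0.9295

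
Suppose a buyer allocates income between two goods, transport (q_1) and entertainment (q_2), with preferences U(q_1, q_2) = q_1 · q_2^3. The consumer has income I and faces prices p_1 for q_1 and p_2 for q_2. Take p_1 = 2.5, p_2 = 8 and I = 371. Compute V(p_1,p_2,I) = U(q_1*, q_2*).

Demand: q_1*(p_1,p_2,I) = 0.25·I/p_1 and q_2* = 0.75·I/p_2.
At p_1=2.5, p_2=8, I=371: q_1* = 0.25·371/2.5 = 37.1, q_2* = 34.7812.
Utility at the optimum: U(37.1, 34.7812) = 1561023.5955.

V = 1561023.5955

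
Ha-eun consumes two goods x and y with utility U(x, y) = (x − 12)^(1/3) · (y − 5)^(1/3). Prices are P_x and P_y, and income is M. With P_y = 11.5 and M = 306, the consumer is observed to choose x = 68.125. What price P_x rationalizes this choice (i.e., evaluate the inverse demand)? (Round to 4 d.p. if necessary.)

MRS = (y−5)/(x−12). Tangency with P_x/P_y gives y−5 = (P_x/P_y)·(x−12).
Substituting into the budget: x* = 12 + 0.5·(M − 12·P_x − 5·P_y)/P_x, and y* = 5 + 0.5·(…)/P_y.
Set x* = 68.125 in the demand function and solve for P_x: P_x = 2.

P_x = 2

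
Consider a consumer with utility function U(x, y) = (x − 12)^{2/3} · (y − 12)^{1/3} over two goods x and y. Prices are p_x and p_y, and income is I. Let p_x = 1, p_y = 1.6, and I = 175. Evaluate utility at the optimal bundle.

V = 65.0555

This is Cobb-Douglas in (x−12, y−12): tangency gives 2/3·p_y·(y−12) = 1/3·p_x·(x−12).
Substituting into the budget: x* = 12 + 2/3·(I − 12·p_x − 12·p_y)/p_x, and y* = 12 + 1/3·(…)/p_y.
Discretionary income = 175 − 12·1 − 12·1.6 = 143.8; x* = 12 + 2/3·143.8/1 = 107.8667; y* = 12 + 1/3·143.8/1.6 = 41.9583.
Utility at the optimum: U(107.8667, 41.9583) = 65.0555.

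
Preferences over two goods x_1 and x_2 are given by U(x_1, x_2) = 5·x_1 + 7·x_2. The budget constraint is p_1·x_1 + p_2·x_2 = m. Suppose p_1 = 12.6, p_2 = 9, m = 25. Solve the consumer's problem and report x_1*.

x_1* = 0

Linear utility — the consumer picks whichever good has higher MU/price: 5/12.6 = 0.3968 vs 7/9 = 0.7778.
x_2 gives more utility per dollar, so spend all income on x_2: x_2* = m/p_2, x_1* = 0.
Numerically: x_1* = 0, x_2* = 2.7778.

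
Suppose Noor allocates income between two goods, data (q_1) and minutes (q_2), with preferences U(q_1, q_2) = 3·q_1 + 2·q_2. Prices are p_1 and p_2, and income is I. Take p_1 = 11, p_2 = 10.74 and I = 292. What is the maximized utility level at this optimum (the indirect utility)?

Linear utility — the consumer picks whichever good has higher MU/price: 3/11 = 0.2727 vs 2/10.74 = 0.1862.
q_1 gives more utility per dollar, so spend all income on q_1: q_1* = I/p_1, q_2* = 0.
Numerically: q_1* = 26.5455, q_2* = 0.
Utility at the optimum: U(26.5455, 0) = 79.6364.

V = 79.6364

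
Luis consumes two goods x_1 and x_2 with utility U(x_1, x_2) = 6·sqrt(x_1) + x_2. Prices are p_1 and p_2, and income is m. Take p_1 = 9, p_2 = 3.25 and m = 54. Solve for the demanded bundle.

Solve: √x_1 = 3·p_2/p_1, so x_1*(p_1,p_2) = (3·p_2/p_1)², and x_2* = (m − p_1·x_1*)/p_2.
Plugging in: x_1* = (3·3.25/9)² = 1.1736, x_2* = 13.3654.

x_1* = 1.1736, x_2* = 13.3654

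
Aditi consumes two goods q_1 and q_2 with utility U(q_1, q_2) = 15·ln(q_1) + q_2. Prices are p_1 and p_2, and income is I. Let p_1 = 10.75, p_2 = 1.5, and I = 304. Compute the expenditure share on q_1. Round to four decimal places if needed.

share on q_1 = 0.074

MU_q_1 = 15/q_1, MU_q_2 = 1. Tangency: 15/q_1 = p_1/p_2.
So q_1*(p_1,p_2) = 15·p_2/p_1, independent of income; and q_2* = (I − 15·p_2)/p_2.
At the given prices: q_1* = 15·1.5/10.75 = 2.093, and q_2* = 187.6667.
Expenditure on q_1: 10.75·2.093 = 22.5; share = 0.074.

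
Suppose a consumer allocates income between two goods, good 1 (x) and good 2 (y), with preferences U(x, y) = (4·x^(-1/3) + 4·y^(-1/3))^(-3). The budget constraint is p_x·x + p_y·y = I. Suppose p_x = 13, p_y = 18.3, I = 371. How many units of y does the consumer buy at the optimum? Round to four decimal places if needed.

y* = 10.5696

Numerically y/x = 0.773783, so x* = 371/(13 + 18.3·0.773783) = 13.6597 and y* = 0.773783·13.6597 = 10.5696.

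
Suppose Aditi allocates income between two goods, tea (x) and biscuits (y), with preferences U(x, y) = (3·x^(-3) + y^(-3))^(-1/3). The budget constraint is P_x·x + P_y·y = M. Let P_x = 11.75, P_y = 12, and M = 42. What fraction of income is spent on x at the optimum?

MRS = MU_x/MU_y = 3·(y/x)^(4). Set equal to P_x/P_y.
Hence y/x = ((1/3)·P_x/P_y)^(1/(4)), i.e. raised to the 0.25 power.
Substitute y = (y/x)·x into the budget: x* = M/(P_x + P_y·(y/x)).
Numerically y/x = 0.755847, so x* = 42/(11.75 + 12·0.755847) = 2.0173 and y* = 0.755847·2.0173 = 1.5248.
Expenditure on x: 11.75·2.0173 = 23.703; share = 0.5644.

share on x = 0.5644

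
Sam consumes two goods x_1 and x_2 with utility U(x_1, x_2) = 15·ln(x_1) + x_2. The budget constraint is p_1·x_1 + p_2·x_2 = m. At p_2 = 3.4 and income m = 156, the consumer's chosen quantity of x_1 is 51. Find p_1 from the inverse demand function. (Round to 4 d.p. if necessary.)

MU_x_1 = 15/x_1, MU_x_2 = 1. Tangency: 15/x_1 = p_1/p_2.
So x_1*(p_1,p_2) = 15·p_2/p_1, independent of income; and x_2* = (m − 15·p_2)/p_2.
Set x_1* = 51 in the demand function and solve for p_1: p_1 = 1.

p_1 = 1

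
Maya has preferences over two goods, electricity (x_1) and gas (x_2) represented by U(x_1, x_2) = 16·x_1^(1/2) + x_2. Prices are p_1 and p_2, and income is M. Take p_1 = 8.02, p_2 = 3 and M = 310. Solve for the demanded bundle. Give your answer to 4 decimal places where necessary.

Utility is quasi-linear in x_2; the FOC for x_1 is 8/√x_1 = p_1/p_2.
Solve: √x_1 = 8·p_2/p_1, so x_1*(p_1,p_2) = (8·p_2/p_1)², and x_2* = (M − p_1·x_1*)/p_2.
Plugging in: x_1* = (8·3/8.02)² = 8.9552, x_2* = 79.3932.

x_1* = 8.9552, x_2* = 79.3932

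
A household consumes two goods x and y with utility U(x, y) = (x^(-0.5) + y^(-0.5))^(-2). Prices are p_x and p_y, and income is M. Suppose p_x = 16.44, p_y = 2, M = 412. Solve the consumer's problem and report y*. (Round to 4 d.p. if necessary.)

y* = 68.2533

Numerically y/x = 4.073001, so x* = 412/(16.44 + 2·4.073001) = 16.7575 and y* = 4.073001·16.7575 = 68.2533.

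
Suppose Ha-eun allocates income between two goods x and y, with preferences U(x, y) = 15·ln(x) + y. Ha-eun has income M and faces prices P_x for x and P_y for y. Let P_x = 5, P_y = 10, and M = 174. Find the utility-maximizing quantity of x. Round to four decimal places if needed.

MU_x = 15/x, MU_y = 1. Tangency: 15/x = P_x/P_y.
So x*(P_x,P_y) = 15·P_y/P_x, independent of income; and y* = (M − 15·P_y)/P_y.
At the given prices: x* = 15·10/5 = 30.

x* = 30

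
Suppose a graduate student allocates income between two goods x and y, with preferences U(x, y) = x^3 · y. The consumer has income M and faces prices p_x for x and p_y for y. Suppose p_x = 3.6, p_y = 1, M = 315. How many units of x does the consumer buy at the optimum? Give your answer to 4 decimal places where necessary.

The MRS is 3·y/x. Set MRS = p_x/p_y.
So 3·p_y·y = p_x·x; combined with the budget, a share 0.75 of income goes to x.
Demand: x*(p_x,p_y,M) = 0.75·M/p_x and y* = 0.25·M/p_y.
At p_x=3.6, p_y=1, M=315: x* = 0.75·315/3.6 = 65.625.

x* = 65.625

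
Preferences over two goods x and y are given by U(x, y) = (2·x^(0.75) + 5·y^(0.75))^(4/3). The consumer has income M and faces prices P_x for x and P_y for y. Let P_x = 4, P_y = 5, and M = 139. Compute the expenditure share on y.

From the CES first-order condition, (2/5)·(y/x)^(0.25) = P_x/P_y.
Solve for the ratio: y/x = [(5/2)·P_x/P_y]^(4).
With the ratio pinned down, the budget gives x* = M/(P_x + P_y·(y/x)) and y* = (y/x)·x*.
Numerically y/x = 16, so x* = 139/(4 + 5·16) = 1.6548 and y* = 16·1.6548 = 26.4762.
Expenditure on y: 5·26.4762 = 132.381; share = 0.9524.

share on y = 0.9524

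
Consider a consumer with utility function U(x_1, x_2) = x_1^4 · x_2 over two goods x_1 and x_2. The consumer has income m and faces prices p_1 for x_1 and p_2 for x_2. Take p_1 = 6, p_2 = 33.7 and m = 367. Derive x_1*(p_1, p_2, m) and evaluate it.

x_1* = 48.9333

Tangency: MRS = 4·x_2/x_1 = p_1/p_2.
So 4·p_2·x_2 = p_1·x_1; combined with the budget, a share 0.8 of income goes to x_1.
Demand: x_1*(p_1,p_2,m) = 0.8·m/p_1 and x_2* = 0.2·m/p_2.
At p_1=6, p_2=33.7, m=367: x_1* = 0.8·367/6 = 48.9333.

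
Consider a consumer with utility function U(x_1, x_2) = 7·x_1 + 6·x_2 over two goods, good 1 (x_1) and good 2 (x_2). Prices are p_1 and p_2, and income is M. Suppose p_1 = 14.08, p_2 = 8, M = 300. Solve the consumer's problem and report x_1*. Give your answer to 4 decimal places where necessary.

x_1* = 0

Perfect substitutes: compare marginal utility per dollar. 7/p_1 vs 6/p_2 → 0.4972 vs 0.75.
x_2 gives more utility per dollar, so spend all income on x_2: x_2* = M/p_2, x_1* = 0.
Numerically: x_1* = 0, x_2* = 37.5.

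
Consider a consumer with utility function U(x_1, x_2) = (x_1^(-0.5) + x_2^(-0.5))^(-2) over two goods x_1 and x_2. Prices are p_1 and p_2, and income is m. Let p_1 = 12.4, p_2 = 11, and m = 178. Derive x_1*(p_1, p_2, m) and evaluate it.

MRS = MU_x_1/MU_x_2 = (x_2/x_1)^(1.5). Set equal to p_1/p_2.
Hence x_2/x_1 = (p_1/p_2)^(1/(1.5)), i.e. raised to the 2/3 power.
Substitute x_2 = (x_2/x_1)·x_1 into the budget: x_1* = m/(p_1 + p_2·(x_2/x_1)).
Numerically x_2/x_1 = 1.083144, so x_1* = 178/(12.4 + 11·1.083144) = 7.3207.

x_1* = 7.3207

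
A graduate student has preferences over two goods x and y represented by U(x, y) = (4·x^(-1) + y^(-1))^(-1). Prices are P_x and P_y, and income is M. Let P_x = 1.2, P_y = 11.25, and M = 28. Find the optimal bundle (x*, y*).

x* = 9.2193, y* = 1.5055

From the CES first-order condition, 4·(y/x)^(2) = P_x/P_y.
Solve for the ratio: y/x = [(1/4)·P_x/P_y]^(0.5).
Substitute y = (y/x)·x into the budget: x* = M/(P_x + P_y·(y/x)).
Numerically y/x = 0.163299, so x* = 28/(1.2 + 11.25·0.163299) = 9.2193 and y* = 0.163299·9.2193 = 1.5055.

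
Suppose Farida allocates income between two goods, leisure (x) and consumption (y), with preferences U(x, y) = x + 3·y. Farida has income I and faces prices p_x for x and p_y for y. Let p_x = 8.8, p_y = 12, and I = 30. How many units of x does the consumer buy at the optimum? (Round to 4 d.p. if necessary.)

x* = 0

Linear utility — the consumer picks whichever good has higher MU/price: 1/8.8 = 0.1136 vs 3/12 = 0.25.
y gives more utility per dollar, so spend all income on y: y* = I/p_y, x* = 0.
Numerically: x* = 0, y* = 2.5.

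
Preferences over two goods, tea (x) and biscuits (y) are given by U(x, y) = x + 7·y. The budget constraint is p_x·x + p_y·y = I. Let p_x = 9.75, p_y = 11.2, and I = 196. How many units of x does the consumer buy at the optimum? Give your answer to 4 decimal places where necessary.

Perfect substitutes: compare marginal utility per dollar. 1/p_x vs 7/p_y → 0.1026 vs 0.625.
y gives more utility per dollar, so spend all income on y: y* = I/p_y, x* = 0.
Numerically: x* = 0, y* = 17.5.

x* = 0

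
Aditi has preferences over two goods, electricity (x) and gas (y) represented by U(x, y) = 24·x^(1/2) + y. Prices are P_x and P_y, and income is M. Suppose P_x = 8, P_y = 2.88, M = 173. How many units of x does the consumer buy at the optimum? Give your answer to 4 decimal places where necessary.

MU_x = 12/√x, MU_y = 1. Tangency: 12/√x = P_x/P_y.
Thus x* = (12·P_y/P_x)² — independent of M — with the rest of income spent on y.
Plugging in: x* = (12·2.88/8)² = 18.6624.

x* = 18.6624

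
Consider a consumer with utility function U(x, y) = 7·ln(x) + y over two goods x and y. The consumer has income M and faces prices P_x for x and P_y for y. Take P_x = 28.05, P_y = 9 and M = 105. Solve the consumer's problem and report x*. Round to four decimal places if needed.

x* = 2.246

MU_x = 7/x, MU_y = 1. Tangency: 7/x = P_x/P_y.
So x*(P_x,P_y) = 7·P_y/P_x, independent of income; and y* = (M − 7·P_y)/P_y.
At the given prices: x* = 7·9/28.05 = 2.246.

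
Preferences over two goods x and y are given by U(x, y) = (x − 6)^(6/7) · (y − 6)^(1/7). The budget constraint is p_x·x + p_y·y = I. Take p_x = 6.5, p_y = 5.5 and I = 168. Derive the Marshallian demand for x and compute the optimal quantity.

Let x' = x−6, y' = y−6. MRS = 6·y'/x' = p_x/p_y.
Substituting into the budget: x* = 6 + 6/7·(I − 6·p_x − 6·p_y)/p_x, and y* = 6 + 1/7·(…)/p_y.
Discretionary income = 168 − 6·6.5 − 6·5.5 = 96; x* = 6 + 6/7·96/6.5 = 18.6593.

x* = 18.6593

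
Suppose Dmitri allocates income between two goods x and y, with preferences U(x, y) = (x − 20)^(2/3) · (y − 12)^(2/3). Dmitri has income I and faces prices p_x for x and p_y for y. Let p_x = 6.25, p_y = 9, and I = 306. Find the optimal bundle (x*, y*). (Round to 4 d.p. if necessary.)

x* = 25.84, y* = 16.0556

This is Cobb-Douglas in (x−20, y−12): tangency gives 2/3·p_y·(y−12) = 2/3·p_x·(x−20).
After buying the subsistence bundle (20, 12), a share 0.5 of the remaining income goes to x: x* = 20 + 0.5·(I − 20p_x − 12p_y)/p_x.
Discretionary income = 306 − 20·6.25 − 12·9 = 73; x* = 20 + 0.5·73/6.25 = 25.84; y* = 12 + 0.5·73/9 = 16.0556.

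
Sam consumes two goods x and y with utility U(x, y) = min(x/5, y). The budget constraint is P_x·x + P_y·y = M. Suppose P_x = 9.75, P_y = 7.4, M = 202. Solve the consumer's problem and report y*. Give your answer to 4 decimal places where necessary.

Leontief preferences: the optimum is at the kink where x/5 = y/1, i.e. y = (1/5)·x.
Budget: P_x·x + P_y·(1/5)·x = M, so (5·P_x + P_y)·x = 5·M.
Demand: x*(P_x,P_y,M) = 5·M/(5·P_x + P_y), y* = M/(5·P_x + P_y).
Here 5·9.75 + 7.4 = 56.15, giving y* = 3.5975.

y* = 3.5975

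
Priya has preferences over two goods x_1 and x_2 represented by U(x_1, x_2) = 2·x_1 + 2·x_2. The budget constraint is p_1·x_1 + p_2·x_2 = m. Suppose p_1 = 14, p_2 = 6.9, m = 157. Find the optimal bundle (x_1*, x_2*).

x_1* = 0, x_2* = 22.7536

Perfect substitutes: compare marginal utility per dollar. 2/p_1 vs 2/p_2 → 0.1429 vs 0.2899.
x_2 gives more utility per dollar, so spend all income on x_2: x_2* = m/p_2, x_1* = 0.
Numerically: x_1* = 0, x_2* = 22.7536.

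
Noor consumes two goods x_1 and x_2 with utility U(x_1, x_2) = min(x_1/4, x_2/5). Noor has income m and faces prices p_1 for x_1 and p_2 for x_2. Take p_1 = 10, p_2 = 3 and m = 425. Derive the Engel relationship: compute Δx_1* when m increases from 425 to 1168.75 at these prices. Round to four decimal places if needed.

Δx_1* = 54.0909

With perfect complements, no substitution: consume in ratio x_1:x_2 = 4:5.
Budget: p_1·x_1 + p_2·(5/4)·x_1 = m, so (4·p_1 + 5·p_2)·x_1 = 4·m.
Demand: x_1*(p_1,p_2,m) = 4·m/(4·p_1 + 5·p_2), x_2* = 5·m/(4·p_1 + 5·p_2).
Here 4·10 + 5·3 = 55, giving x_1* = 30.9091.
At m' = 1168.75: x_1* = 85. Change: 85 − 30.9091 = 54.0909.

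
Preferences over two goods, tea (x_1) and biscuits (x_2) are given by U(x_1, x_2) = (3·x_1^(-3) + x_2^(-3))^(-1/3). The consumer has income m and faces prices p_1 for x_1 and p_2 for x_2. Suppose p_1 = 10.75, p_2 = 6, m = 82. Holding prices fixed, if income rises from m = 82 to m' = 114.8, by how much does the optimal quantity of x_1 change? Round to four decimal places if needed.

Δx_1* = 2.0469

MU_x_1 ∝ 3·x_1^(-4), MU_x_2 ∝ x_2^(-4), so MRS = 3·(x_2/x_1)^(4) = p_1/p_2.
Hence x_2/x_1 = ((1/3)·p_1/p_2)^(1/(4)), i.e. raised to the 0.25 power.
Substitute x_2 = (x_2/x_1)·x_1 into the budget: x_1* = m/(p_1 + p_2·(x_2/x_1)).
Numerically x_2/x_1 = 0.879091, so x_1* = 82/(10.75 + 6·0.879091) = 5.1171.
At m' = 114.8: x_1* = 7.164. Change: 7.164 − 5.1171 = 2.0469.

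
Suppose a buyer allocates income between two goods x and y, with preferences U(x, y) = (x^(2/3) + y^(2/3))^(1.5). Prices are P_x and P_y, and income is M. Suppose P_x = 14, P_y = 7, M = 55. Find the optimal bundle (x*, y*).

x* = 0.7857, y* = 6.2857

MRS = MU_x/MU_y = (y/x)^(1/3). Set equal to P_x/P_y.
Hence y/x = (P_x/P_y)^(1/(1/3)), i.e. raised to the 3 power.
Substitute y = (y/x)·x into the budget: x* = M/(P_x + P_y·(y/x)).
Numerically y/x = 8, so x* = 55/(14 + 7·8) = 0.7857 and y* = 8·0.7857 = 6.2857.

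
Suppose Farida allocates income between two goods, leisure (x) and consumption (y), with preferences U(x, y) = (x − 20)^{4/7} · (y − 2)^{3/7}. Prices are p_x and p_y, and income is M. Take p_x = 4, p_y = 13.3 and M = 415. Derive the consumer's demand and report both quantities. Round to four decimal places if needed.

x* = 64.0571, y* = 11.9377

This is Cobb-Douglas in (x−20, y−2): tangency gives 4/7·p_y·(y−2) = 3/7·p_x·(x−20).
Substituting into the budget: x* = 20 + 4/7·(M − 20·p_x − 2·p_y)/p_x, and y* = 2 + 3/7·(…)/p_y.
Discretionary income = 415 − 20·4 − 2·13.3 = 308.4; x* = 20 + 4/7·308.4/4 = 64.0571; y* = 2 + 3/7·308.4/13.3 = 11.9377.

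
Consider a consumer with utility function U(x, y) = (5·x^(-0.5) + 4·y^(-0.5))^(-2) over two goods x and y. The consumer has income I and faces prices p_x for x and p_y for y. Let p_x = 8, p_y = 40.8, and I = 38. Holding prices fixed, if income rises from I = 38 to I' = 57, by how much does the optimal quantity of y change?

Δy* = 0.2782

MU_x ∝ 5·x^(-1.5), MU_y ∝ 4·y^(-1.5), so MRS = (5/4)·(y/x)^(1.5) = p_x/p_y.
Solve for the ratio: y/x = [(4/5)·p_x/p_y]^(2/3).
Substitute y = (y/x)·x into the budget: x* = I/(p_x + p_y·(y/x)).
Numerically y/x = 0.290857, so x* = 38/(8 + 40.8·0.290857) = 1.9127 and y* = 0.290857·1.9127 = 0.5563.
At I' = 57: y* = 0.8345. Change: 0.8345 − 0.5563 = 0.2782.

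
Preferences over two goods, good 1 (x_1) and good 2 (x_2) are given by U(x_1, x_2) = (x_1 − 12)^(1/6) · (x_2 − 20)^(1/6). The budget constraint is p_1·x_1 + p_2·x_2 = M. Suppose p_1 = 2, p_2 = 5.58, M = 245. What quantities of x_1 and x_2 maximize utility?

MRS = (x_2−20)/(x_1−12). Tangency with p_1/p_2 gives x_2−20 = (p_1/p_2)·(x_1−12).
Substituting into the budget: x_1* = 12 + 0.5·(M − 12·p_1 − 20·p_2)/p_1, and x_2* = 20 + 0.5·(…)/p_2.
Discretionary income = 245 − 12·2 − 20·5.58 = 109.4; x_1* = 12 + 0.5·109.4/2 = 39.35; x_2* = 20 + 0.5·109.4/5.58 = 29.8029.

x_1* = 39.35, x_2* = 29.8029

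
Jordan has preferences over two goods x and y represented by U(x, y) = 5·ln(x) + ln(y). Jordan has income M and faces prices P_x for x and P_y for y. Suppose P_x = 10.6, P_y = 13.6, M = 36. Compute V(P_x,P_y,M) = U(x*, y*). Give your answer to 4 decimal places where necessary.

V = 4.3834

At P_x=10.6, P_y=13.6, M=36: x* = 5/6·36/10.6 = 2.8302, y* = 0.4412.
Utility at the optimum: U(2.8302, 0.4412) = 4.3834.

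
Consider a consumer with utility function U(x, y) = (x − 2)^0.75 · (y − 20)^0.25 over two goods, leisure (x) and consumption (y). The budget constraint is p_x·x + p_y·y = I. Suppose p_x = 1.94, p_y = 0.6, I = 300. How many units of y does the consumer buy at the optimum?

This is Cobb-Douglas in (x−2, y−20): tangency gives 0.75·p_y·(y−20) = 0.25·p_x·(x−2).
After buying the subsistence bundle (2, 20), a share 0.75 of the remaining income goes to x: x* = 2 + 0.75·(I − 2p_x − 20p_y)/p_x.
Discretionary income = 300 − 2·1.94 − 20·0.6 = 284.12; y* = 20 + 0.25·284.12/0.6 = 138.3833.

y* = 138.3833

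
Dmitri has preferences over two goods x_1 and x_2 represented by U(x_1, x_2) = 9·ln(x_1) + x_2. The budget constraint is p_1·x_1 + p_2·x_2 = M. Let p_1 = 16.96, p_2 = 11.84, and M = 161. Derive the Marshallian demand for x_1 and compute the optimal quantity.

x_1* = 6.283

Set MRS = p_1/p_2: (9/x_1)/1 = p_1/p_2.
So x_1*(p_1,p_2) = 9·p_2/p_1, independent of income; and x_2* = (M − 9·p_2)/p_2.
At the given prices: x_1* = 9·11.84/16.96 = 6.283.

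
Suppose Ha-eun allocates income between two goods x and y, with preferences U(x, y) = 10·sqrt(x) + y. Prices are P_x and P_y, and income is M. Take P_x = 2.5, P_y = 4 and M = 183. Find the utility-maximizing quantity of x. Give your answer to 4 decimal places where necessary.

Set MRS = P_x/P_y: 5·x^(−1/2) = P_x/P_y.
Thus x* = (5·P_y/P_x)² — independent of M — with the rest of income spent on y.
Plugging in: x* = (5·4/2.5)² = 64.

x* = 64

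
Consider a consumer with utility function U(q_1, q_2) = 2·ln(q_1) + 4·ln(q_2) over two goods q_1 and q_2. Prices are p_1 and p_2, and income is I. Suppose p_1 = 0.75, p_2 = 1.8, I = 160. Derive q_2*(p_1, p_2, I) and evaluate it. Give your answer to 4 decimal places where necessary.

q_2* = 59.2593

At p_1=0.75, p_2=1.8, I=160: q_2* = 2/3·160/1.8 = 59.2593.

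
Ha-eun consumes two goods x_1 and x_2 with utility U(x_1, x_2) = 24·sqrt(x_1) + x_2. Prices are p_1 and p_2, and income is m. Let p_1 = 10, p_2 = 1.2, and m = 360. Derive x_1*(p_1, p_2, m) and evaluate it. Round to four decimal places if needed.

MU_x_1 = 12/√x_1, MU_x_2 = 1. Tangency: 12/√x_1 = p_1/p_2.
Solve: √x_1 = 12·p_2/p_1, so x_1*(p_1,p_2) = (12·p_2/p_1)², and x_2* = (m − p_1·x_1*)/p_2.
Plugging in: x_1* = (12·1.2/10)² = 2.0736.

x_1* = 2.0736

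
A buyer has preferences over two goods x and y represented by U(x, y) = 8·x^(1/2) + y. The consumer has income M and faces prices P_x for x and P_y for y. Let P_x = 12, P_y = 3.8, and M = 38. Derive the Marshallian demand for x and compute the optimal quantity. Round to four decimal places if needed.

x* = 1.6044

Set MRS = P_x/P_y: 4·x^(−1/2) = P_x/P_y.
Solve: √x = 4·P_y/P_x, so x*(P_x,P_y) = (4·P_y/P_x)², and y* = (M − P_x·x*)/P_y.
Plugging in: x* = (4·3.8/12)² = 1.6044.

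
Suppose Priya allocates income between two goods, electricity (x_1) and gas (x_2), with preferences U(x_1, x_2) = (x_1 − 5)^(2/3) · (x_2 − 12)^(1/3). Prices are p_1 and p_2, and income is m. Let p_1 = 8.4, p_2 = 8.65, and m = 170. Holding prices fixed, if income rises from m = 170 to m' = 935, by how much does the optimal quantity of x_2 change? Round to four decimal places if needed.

Δx_2* = 29.4798

MRS = 2·(x_2−12)/(x_1−5). Tangency with p_1/p_2 gives x_2−12 = (1/2)·(p_1/p_2)·(x_1−5).
Substituting into the budget: x_1* = 5 + 2/3·(m − 5·p_1 − 12·p_2)/p_1, and x_2* = 12 + 1/3·(…)/p_2.
Discretionary income = 170 − 5·8.4 − 12·8.65 = 24.2; x_2* = 12 + 1/3·24.2/8.65 = 12.9326.
At m' = 935: x_2* = 42.4123. Change: 42.4123 − 12.9326 = 29.4798.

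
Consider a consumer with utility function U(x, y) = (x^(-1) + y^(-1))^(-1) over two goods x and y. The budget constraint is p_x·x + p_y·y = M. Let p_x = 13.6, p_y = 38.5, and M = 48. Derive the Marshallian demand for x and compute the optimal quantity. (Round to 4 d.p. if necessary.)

x* = 1.3157

From the CES first-order condition, (y/x)^(2) = p_x/p_y.
Hence y/x = (p_x/p_y)^(1/(2)), i.e. raised to the 0.5 power.
Substitute y = (y/x)·x into the budget: x* = M/(p_x + p_y·(y/x)).
Numerically y/x = 0.594346, so x* = 48/(13.6 + 38.5·0.594346) = 1.3157.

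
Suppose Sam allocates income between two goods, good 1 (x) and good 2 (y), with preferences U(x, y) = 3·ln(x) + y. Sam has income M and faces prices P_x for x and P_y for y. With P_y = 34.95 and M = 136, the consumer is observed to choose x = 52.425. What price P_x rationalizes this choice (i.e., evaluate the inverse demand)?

P_x = 2

MU_x = 3/x, MU_y = 1. Tangency: 3/x = P_x/P_y.
So x*(P_x,P_y) = 3·P_y/P_x, independent of income; and y* = (M − 3·P_y)/P_y.
Set x* = 52.425 in the demand function and solve for P_x: P_x = 2.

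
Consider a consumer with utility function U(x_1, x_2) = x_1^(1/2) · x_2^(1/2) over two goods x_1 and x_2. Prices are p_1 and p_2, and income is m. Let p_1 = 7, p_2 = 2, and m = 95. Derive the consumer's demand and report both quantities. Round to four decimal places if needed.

x_1* = 6.7857, x_2* = 23.75

MU_x_1/MU_x_2 = (0.5·x_2)/(0.5·x_1); tangency sets this equal to p_1/p_2.
So 0.5·p_2·x_2 = 0.5·p_1·x_1; combined with the budget, a share 0.5 of income goes to x_1.
Demand: x_1*(p_1,p_2,m) = 0.5·m/p_1 and x_2* = 0.5·m/p_2.
At p_1=7, p_2=2, m=95: x_1* = 0.5·95/7 = 6.7857, x_2* = 23.75.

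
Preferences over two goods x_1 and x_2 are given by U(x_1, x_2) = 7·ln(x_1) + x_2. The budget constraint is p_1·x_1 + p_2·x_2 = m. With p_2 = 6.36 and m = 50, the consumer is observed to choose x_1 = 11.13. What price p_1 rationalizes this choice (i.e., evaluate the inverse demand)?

MU_x_1 = 7/x_1, MU_x_2 = 1. Tangency: 7/x_1 = p_1/p_2.
So x_1*(p_1,p_2) = 7·p_2/p_1, independent of income; and x_2* = (m − 7·p_2)/p_2.
Set x_1* = 11.13 in the demand function and solve for p_1: p_1 = 4.

p_1 = 4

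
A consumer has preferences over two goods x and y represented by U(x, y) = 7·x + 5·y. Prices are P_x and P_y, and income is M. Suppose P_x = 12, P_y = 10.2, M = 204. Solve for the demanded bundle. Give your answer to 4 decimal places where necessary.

Linear utility — the consumer picks whichever good has higher MU/price: 7/12 = 0.5833 vs 5/10.2 = 0.4902.
x gives more utility per dollar, so spend all income on x: x* = M/P_x, y* = 0.
Numerically: x* = 17, y* = 0.

x* = 17, y* = 0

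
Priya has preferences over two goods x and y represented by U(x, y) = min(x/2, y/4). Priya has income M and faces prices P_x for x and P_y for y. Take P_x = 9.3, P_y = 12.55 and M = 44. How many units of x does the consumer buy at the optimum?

x* = 1.2791

With perfect complements, no substitution: consume in ratio x:y = 2:4.
Budget: P_x·x + P_y·2·x = M, so (2·P_x + 4·P_y)·x = 2·M.
Demand: x*(P_x,P_y,M) = 2·M/(2·P_x + 4·P_y), y* = 4·M/(2·P_x + 4·P_y).
Here 2·9.3 + 4·12.55 = 68.8, giving x* = 1.2791.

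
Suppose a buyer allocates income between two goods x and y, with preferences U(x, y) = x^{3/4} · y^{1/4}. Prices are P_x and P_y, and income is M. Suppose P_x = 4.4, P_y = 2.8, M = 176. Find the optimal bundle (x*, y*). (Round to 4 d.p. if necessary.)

Tangency: MRS = 3·y/x = P_x/P_y.
So 0.75·P_y·y = 0.25·P_x·x; combined with the budget, a share 0.75 of income goes to x.
Demand: x*(P_x,P_y,M) = 0.75·M/P_x and y* = 0.25·M/P_y.
At P_x=4.4, P_y=2.8, M=176: x* = 0.75·176/4.4 = 30, y* = 15.7143.

x* = 30, y* = 15.7143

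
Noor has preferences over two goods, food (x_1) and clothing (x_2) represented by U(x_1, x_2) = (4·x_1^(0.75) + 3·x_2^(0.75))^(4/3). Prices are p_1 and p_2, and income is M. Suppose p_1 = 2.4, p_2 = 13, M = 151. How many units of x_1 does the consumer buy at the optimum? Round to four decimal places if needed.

x_1* = 62.7917

With the ratio pinned down, the budget gives x_1* = M/(p_1 + p_2·(x_2/x_1)) and x_2* = (x_2/x_1)·x_1*.
Numerically x_2/x_1 = 0.000368, so x_1* = 151/(2.4 + 13·0.000368) = 62.7917.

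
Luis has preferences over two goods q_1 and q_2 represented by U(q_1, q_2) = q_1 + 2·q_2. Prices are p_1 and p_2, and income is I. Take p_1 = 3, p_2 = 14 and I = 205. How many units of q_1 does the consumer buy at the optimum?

q_1* = 68.3333

Perfect substitutes: compare marginal utility per dollar. 1/p_1 vs 2/p_2 → 0.3333 vs 0.1429.
q_1 gives more utility per dollar, so spend all income on q_1: q_1* = I/p_1, q_2* = 0.
Numerically: q_1* = 68.3333, q_2* = 0.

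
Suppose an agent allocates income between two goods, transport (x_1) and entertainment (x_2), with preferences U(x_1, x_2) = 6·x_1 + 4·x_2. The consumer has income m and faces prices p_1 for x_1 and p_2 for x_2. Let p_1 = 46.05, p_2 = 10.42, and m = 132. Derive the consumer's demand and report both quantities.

x_1* = 0, x_2* = 12.6679

Perfect substitutes: compare marginal utility per dollar. 6/p_1 vs 4/p_2 → 0.1303 vs 0.3839.
x_2 gives more utility per dollar, so spend all income on x_2: x_2* = m/p_2, x_1* = 0.
Numerically: x_1* = 0, x_2* = 12.6679.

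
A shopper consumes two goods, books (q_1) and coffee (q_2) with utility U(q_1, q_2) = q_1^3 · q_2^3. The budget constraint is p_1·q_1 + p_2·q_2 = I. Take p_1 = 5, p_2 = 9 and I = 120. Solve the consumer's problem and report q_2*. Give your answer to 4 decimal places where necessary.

The MRS is q_2/q_1. Set MRS = p_1/p_2.
Rearranging, p_2·q_2 = p_1·q_1. Substituting into the budget gives p_1·q_1·(1 + 1) = I.
Demand: q_1*(p_1,p_2,I) = 0.5·I/p_1 and q_2* = 0.5·I/p_2.
At p_1=5, p_2=9, I=120: q_2* = 0.5·120/9 = 6.6667.

q_2* = 6.6667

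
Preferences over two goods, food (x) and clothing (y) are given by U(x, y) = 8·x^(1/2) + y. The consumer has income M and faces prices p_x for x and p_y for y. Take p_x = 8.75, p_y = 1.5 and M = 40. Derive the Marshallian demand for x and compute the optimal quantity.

x* = 0.4702

Set MRS = p_x/p_y: 4·x^(−1/2) = p_x/p_y.
Solve: √x = 4·p_y/p_x, so x*(p_x,p_y) = (4·p_y/p_x)², and y* = (M − p_x·x*)/p_y.
Plugging in: x* = (4·1.5/8.75)² = 0.4702.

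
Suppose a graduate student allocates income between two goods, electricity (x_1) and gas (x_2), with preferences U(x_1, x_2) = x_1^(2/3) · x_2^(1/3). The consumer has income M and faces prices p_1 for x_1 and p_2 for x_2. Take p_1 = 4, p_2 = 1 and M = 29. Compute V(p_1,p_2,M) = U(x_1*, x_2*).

At p_1=4, p_2=1, M=29: x_1* = 2/3·29/4 = 4.8333, x_2* = 9.6667.
Utility at the optimum: U(4.8333, 9.6667) = 6.0896.

V = 6.0896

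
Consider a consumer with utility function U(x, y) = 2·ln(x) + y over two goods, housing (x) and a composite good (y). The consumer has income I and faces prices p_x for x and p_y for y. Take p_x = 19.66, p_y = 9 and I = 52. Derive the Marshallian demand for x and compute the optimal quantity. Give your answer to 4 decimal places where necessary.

x* = 0.9156

Set MRS = p_x/p_y: (2/x)/1 = p_x/p_y.
So x*(p_x,p_y) = 2·p_y/p_x, independent of income; and y* = (I − 2·p_y)/p_y.
At the given prices: x* = 2·9/19.66 = 0.9156.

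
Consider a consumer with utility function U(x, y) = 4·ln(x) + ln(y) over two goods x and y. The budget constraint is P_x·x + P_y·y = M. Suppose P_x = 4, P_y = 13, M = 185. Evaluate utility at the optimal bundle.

V = 15.4896

Demand: x*(P_x,P_y,M) = 0.8·M/P_x and y* = 0.2·M/P_y.
At P_x=4, P_y=13, M=185: x* = 0.8·185/4 = 37, y* = 2.8462.
Utility at the optimum: U(37, 2.8462) = 15.4896.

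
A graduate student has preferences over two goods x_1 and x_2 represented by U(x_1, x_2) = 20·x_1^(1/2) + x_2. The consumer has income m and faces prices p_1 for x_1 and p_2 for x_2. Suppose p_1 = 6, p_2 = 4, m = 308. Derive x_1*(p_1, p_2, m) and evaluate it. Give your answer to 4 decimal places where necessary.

x_1* = 44.4444

Set MRS = p_1/p_2: 10·x_1^(−1/2) = p_1/p_2.
Solve: √x_1 = 10·p_2/p_1, so x_1*(p_1,p_2) = (10·p_2/p_1)², and x_2* = (m − p_1·x_1*)/p_2.
Plugging in: x_1* = (10·4/6)² = 44.4444.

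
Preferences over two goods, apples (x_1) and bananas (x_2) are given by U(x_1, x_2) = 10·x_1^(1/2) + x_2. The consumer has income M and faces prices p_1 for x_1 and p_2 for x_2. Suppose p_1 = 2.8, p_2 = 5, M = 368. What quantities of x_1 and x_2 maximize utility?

x_1* = 79.7194, x_2* = 28.9571

Utility is quasi-linear in x_2; the FOC for x_1 is 5/√x_1 = p_1/p_2.
Solve: √x_1 = 5·p_2/p_1, so x_1*(p_1,p_2) = (5·p_2/p_1)², and x_2* = (M − p_1·x_1*)/p_2.
Plugging in: x_1* = (5·5/2.8)² = 79.7194, x_2* = 28.9571.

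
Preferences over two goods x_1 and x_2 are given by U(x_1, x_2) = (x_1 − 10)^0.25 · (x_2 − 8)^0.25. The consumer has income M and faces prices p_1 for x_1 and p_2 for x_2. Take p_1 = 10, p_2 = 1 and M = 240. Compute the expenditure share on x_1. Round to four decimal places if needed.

Discretionary income = 240 − 10·10 − 8·1 = 132; x_1* = 10 + 0.5·132/10 = 16.6; x_2* = 8 + 0.5·132/1 = 74.
Expenditure on x_1: 10·16.6 = 166; share = 0.6917.

share on x_1 = 0.6917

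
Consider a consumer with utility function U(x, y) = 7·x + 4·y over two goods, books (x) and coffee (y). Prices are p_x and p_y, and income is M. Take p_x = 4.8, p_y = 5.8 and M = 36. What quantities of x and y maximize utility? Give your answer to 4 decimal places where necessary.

Perfect substitutes: compare marginal utility per dollar. 7/p_x vs 4/p_y → 1.4583 vs 0.6897.
x gives more utility per dollar, so spend all income on x: x* = M/p_x, y* = 0.
Numerically: x* = 7.5, y* = 0.

x* = 7.5, y* = 0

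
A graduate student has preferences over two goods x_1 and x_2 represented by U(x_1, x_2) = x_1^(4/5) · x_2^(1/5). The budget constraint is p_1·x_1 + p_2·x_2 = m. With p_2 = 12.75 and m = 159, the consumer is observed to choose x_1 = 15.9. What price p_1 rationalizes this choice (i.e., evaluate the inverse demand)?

p_1 = 8

The MRS is 4·x_2/x_1. Set MRS = p_1/p_2.
Rearranging, p_2·x_2 = (1/4)·p_1·x_1. Substituting into the budget gives p_1·x_1·(1 + (1/4)) = m.
Demand: x_1*(p_1,p_2,m) = 0.8·m/p_1 and x_2* = 0.2·m/p_2.
Set x_1* = 15.9 in the demand function and solve for p_1: p_1 = 8.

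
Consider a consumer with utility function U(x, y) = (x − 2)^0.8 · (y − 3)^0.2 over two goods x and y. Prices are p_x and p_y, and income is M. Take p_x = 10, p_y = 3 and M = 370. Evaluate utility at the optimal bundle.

MRS = 4·(y−3)/(x−2). Tangency with p_x/p_y gives y−3 = (1/4)·(p_x/p_y)·(x−2).
After buying the subsistence bundle (2, 3), a share 0.8 of the remaining income goes to x: x* = 2 + 0.8·(M − 2p_x − 3p_y)/p_x.
Discretionary income = 370 − 2·10 − 3·3 = 341; x* = 2 + 0.8·341/10 = 29.28; y* = 3 + 0.2·341/3 = 25.7333.
Utility at the optimum: U(29.28, 25.7333) = 26.3032.

V = 26.3032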